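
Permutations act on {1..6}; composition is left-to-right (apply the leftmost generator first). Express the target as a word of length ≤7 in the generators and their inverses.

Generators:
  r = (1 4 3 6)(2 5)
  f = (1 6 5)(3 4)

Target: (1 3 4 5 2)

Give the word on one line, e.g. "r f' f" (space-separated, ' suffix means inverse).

  after f: (1 6 5)(3 4)
  after f: (1 5 6)
  after f: (3 4)
  after r: (1 4 6)(2 5)
  after f: (1 3 4 5 2)

f f f r f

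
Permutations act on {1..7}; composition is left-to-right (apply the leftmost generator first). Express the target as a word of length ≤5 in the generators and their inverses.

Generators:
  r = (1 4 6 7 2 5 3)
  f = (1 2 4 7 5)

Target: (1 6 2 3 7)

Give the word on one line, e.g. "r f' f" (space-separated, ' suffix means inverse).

  after r: (1 4 6 7 2 5 3)
  after r: (1 6 2 3 4 7 5)
  after r: (1 7 3 6 5 4 2)
  after f': (1 4)(2 5)(3 6 7)
  after r: (1 6 2 3 7)

r r r f' r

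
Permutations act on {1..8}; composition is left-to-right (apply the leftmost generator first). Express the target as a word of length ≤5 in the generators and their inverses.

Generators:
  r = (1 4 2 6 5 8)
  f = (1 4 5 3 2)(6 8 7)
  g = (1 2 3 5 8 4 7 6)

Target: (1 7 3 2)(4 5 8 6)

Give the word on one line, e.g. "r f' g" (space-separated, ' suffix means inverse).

r' f' g r g

  after r': (1 8 5 6 2 4)
  after f': (1 6 3 5 7 8 4 2)
  after g: (3 8 7 4)(5 6)
  after r: (1 4 3)(2 6 8 7)
  after g: (1 7 3 2)(4 5 8 6)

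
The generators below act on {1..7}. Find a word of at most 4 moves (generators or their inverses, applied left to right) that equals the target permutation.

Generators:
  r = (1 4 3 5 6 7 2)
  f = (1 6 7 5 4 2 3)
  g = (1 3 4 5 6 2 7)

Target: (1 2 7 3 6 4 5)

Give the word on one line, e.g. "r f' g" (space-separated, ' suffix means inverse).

f f r' g

  after f: (1 6 7 5 4 2 3)
  after f: (1 7 4 3 6 5 2)
  after r': (1 6 3 5 7)
  after g: (1 2 7 3 6 4 5)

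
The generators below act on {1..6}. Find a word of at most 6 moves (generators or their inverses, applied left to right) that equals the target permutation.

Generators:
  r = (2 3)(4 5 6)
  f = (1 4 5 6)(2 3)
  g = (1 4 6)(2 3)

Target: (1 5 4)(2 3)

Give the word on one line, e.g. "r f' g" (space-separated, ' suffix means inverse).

r' f' g' f g

  after r': (2 3)(4 6 5)
  after f': (1 6 4 5)
  after g': (1 4 5 6)(2 3)
  after f: (1 5)(4 6)
  after g: (1 5 4)(2 3)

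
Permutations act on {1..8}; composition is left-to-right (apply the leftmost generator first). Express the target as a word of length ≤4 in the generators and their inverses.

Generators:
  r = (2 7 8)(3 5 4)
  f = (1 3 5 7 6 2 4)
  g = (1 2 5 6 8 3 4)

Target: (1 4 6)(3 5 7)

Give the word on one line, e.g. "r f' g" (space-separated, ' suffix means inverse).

g' r g

  after g': (1 4 3 8 6 5 2)
  after r: (1 3 2)(4 5 7 8 6)
  after g: (1 4 6)(3 5 7)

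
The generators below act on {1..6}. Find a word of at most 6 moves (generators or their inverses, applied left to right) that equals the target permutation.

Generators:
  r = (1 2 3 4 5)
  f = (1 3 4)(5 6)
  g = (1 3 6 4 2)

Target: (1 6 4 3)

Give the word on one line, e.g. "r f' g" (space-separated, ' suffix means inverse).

r f r r g'

  after r: (1 2 3 4 5)
  after f: (1 2 4 6 5 3)
  after r: (1 3 2 5 4 6)
  after r: (1 4 6 2)
  after g': (1 6 4 3)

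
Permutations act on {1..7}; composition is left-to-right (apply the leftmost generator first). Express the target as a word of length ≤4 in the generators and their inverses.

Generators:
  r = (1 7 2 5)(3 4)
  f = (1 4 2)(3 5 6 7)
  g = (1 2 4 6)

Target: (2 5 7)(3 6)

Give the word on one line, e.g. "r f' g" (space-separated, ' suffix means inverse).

  after f': (1 2 4)(3 7 6 5)
  after g: (1 4 2 6 5 3 7)
  after f': (2 5 7)(3 6)

f' g f'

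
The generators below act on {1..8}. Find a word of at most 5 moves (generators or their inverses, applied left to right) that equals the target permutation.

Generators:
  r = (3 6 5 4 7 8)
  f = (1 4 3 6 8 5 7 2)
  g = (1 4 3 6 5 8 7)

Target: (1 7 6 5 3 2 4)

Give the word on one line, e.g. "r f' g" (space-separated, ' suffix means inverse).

f' f' f' g r'

  after f': (1 2 7 5 8 6 3 4)
  after f': (1 7 8 3)(2 5 6 4)
  after f': (1 5 3 2 8 4 7 6)
  after g: (1 8 3 2 7 5 6 4)
  after r': (1 7 6 5 3 2 4)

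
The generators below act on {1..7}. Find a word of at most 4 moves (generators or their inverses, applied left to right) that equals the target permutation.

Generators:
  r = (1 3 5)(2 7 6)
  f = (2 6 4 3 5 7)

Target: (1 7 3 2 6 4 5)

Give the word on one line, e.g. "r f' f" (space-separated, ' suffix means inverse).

r f f

  after r: (1 3 5)(2 7 6)
  after f: (1 5)(3 7 4)
  after f: (1 7 3 2 6 4 5)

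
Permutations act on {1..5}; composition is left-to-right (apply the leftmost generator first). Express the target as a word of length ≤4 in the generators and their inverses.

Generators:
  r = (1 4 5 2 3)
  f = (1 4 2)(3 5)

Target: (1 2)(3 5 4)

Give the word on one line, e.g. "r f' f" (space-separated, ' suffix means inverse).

r r f r'

  after r: (1 4 5 2 3)
  after r: (1 5 3 4 2)
  after f: (1 3 2 4)
  after r': (1 2)(3 5 4)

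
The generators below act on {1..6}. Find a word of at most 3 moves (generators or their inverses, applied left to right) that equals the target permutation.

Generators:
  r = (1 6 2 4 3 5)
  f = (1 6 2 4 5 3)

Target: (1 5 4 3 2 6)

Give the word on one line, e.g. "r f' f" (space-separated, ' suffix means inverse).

r f' r'

  after r: (1 6 2 4 3 5)
  after f': (3 4 5)
  after r': (1 5 4 3 2 6)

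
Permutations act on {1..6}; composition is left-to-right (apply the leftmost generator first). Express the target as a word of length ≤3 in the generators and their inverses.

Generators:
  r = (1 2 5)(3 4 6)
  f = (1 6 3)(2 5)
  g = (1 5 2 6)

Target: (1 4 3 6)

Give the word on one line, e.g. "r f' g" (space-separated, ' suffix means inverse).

g' r'

  after g': (1 6 2 5)
  after r': (1 4 3 6)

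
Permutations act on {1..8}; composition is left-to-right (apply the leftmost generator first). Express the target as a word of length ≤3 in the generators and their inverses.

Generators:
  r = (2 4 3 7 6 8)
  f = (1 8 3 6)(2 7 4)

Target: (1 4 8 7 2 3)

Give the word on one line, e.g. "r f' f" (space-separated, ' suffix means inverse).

f' f' r'

  after f': (1 6 3 8)(2 4 7)
  after f': (1 3)(2 7 4)(6 8)
  after r': (1 4 8 7 2 3)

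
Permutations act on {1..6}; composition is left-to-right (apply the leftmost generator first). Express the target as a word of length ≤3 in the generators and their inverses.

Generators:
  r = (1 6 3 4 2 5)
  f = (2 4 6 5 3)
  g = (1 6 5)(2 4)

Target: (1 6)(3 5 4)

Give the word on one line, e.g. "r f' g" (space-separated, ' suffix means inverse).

  after g': (1 5 6)(2 4)
  after f': (1 6)(3 5 4)

g' f'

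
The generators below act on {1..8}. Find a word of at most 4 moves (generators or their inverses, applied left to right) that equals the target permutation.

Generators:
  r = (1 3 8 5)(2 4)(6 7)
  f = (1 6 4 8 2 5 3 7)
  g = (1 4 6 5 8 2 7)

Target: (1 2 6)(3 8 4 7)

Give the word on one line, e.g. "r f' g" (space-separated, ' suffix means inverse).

g r

  after g: (1 4 6 5 8 2 7)
  after r: (1 2 6)(3 8 4 7)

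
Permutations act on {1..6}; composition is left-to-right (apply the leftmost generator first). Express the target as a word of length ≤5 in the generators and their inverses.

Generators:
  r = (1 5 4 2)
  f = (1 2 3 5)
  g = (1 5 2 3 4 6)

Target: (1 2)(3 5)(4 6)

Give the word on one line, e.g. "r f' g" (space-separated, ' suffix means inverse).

  after g: (1 5 2 3 4 6)
  after f: (2 5 3 4 6)
  after r': (1 2)(3 5)(4 6)

g f r'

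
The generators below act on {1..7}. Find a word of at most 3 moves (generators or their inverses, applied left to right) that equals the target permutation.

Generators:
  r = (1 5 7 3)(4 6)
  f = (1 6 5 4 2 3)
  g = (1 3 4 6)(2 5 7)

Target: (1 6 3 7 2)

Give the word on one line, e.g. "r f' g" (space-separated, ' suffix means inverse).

r' f f

  after r': (1 3 7 5)(4 6)
  after f: (2 3 7 4 5 6)
  after f: (1 6 3 7 2)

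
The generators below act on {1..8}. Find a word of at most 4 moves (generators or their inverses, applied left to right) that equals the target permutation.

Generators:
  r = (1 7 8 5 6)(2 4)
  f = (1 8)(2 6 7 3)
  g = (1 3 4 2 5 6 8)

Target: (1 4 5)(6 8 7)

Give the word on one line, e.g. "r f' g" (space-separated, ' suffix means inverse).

g g f'

  after g: (1 3 4 2 5 6 8)
  after g: (1 4 5 8 3 2 6)
  after f': (1 4 5)(6 8 7)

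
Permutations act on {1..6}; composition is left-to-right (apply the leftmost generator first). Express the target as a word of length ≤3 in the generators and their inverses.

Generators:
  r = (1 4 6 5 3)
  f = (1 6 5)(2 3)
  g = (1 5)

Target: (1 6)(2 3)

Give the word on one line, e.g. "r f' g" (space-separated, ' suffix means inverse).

  after g: (1 5)
  after f': (1 6)(2 3)

g f'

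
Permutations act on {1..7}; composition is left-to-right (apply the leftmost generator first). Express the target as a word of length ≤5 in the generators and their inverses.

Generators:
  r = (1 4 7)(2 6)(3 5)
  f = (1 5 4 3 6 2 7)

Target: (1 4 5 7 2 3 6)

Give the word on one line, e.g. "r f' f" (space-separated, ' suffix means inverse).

r f' f' f' r'

  after r: (1 4 7)(2 6)(3 5)
  after f': (1 5 4 2 3)
  after f': (2 4 6 3 7)
  after f': (1 7 6 4 3 2 5)
  after r': (1 4 5 7 2 3 6)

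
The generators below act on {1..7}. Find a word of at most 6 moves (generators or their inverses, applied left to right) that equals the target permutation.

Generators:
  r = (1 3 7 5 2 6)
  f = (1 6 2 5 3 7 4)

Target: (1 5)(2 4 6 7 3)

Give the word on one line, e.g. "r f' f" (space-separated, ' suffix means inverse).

  after f': (1 4 7 3 5 2 6)
  after r': (1 4 3 7)
  after f': (1 7 4 5 2 6)
  after f': (1 3 5 6 4 2)
  after f': (1 5)(2 4 6 7 3)

f' r' f' f' f'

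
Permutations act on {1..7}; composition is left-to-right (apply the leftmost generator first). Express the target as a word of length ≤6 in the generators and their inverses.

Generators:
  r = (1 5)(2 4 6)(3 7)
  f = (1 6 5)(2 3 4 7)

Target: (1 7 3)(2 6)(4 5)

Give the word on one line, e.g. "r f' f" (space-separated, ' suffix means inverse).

  after r: (1 5)(2 4 6)(3 7)
  after f': (1 6 7 2 3 4)
  after r: (1 2 7 4 5)(3 6)
  after f: (1 3 5 6 4)
  after r': (1 7 3)(2 6)(4 5)

r f' r f r'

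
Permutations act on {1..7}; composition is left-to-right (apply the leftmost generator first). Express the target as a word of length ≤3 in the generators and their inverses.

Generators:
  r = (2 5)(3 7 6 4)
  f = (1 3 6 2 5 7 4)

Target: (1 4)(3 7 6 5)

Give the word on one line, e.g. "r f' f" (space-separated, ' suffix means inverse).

  after f: (1 3 6 2 5 7 4)
  after r': (1 4)(3 7 6 5)

f r'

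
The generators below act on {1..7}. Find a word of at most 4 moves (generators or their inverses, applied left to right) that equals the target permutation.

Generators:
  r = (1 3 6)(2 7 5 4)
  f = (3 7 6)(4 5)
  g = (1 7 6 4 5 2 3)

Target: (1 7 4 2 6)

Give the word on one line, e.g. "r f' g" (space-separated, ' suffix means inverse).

r f

  after r: (1 3 6)(2 7 5 4)
  after f: (1 7 4 2 6)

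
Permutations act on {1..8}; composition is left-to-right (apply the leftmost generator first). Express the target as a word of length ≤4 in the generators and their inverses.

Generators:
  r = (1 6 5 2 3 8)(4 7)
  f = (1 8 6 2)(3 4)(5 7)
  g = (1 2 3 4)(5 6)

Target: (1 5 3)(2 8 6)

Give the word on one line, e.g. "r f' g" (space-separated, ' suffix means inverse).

  after r: (1 6 5 2 3 8)(4 7)
  after r: (1 5 3)(2 8 6)

r r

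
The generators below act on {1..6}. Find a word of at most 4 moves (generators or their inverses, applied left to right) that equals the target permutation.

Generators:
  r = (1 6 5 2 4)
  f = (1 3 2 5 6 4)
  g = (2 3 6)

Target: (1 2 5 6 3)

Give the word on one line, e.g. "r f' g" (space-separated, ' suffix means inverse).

  after f: (1 3 2 5 6 4)
  after r: (1 3 4 6)
  after f: (1 2 5 6 3)

f r f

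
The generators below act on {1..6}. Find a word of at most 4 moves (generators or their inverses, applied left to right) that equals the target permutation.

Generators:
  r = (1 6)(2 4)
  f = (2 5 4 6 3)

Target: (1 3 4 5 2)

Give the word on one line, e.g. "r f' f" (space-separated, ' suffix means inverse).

r f r'

  after r: (1 6)(2 4)
  after f: (1 3 2 6)(4 5)
  after r': (1 3 4 5 2)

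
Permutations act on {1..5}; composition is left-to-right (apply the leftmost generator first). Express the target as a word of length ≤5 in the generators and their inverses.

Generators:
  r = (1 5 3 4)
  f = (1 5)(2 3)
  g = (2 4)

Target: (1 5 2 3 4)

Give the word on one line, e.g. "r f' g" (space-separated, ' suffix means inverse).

f g' r' g r

  after f: (1 5)(2 3)
  after g': (1 5)(2 3 4)
  after r': (2 5 4)
  after g: (2 5)
  after r: (1 5 2 3 4)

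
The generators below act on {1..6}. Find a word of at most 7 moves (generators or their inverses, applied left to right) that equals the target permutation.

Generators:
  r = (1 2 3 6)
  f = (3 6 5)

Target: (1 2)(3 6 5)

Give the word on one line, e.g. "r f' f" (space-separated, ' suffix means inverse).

r f r' f r

  after r: (1 2 3 6)
  after f: (1 2 6)(3 5)
  after r': (2 3 5)
  after f: (2 6 5)
  after r: (1 2)(3 6 5)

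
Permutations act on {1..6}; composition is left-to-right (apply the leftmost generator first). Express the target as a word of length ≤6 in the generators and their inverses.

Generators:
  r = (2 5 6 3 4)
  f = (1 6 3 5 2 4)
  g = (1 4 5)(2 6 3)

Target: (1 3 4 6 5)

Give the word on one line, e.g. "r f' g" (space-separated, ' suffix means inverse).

  after f': (1 4 2 5 3 6)
  after g: (1 5 2)(4 6)
  after f: (1 2 6)(3 5 4)
  after g': (1 3 4 6 5)

f' g f g'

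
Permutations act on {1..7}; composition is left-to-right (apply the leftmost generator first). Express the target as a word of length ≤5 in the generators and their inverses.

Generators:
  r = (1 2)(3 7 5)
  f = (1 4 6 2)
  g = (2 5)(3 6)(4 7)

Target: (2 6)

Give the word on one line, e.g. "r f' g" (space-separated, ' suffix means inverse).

  after f: (1 4 6 2)
  after r': (1 4 6)(3 5 7)
  after r': (1 4 6 2)(3 7 5)
  after r': (1 4 6)
  after f': (2 6)

f r' r' r' f'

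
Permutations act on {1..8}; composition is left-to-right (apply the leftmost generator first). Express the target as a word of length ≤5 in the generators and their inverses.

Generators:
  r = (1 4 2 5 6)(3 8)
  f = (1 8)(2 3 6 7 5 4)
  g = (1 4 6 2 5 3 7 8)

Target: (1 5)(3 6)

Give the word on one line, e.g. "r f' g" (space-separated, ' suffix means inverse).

r g g f g'

  after r: (1 4 2 5 6)(3 8)
  after g: (1 6 4 5 2 3)(7 8)
  after g: (1 2 7)(3 4)
  after f: (1 3 2 5 4 6 7 8)
  after g': (1 5)(3 6)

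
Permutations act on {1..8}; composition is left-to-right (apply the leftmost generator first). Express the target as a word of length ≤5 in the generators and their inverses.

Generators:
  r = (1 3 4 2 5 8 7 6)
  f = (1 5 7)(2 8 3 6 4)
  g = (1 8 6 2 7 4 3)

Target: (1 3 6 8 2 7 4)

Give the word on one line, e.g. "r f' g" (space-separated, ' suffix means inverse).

  after f: (1 5 7)(2 8 3 6 4)
  after r': (1 2 5 8)(3 7 6)
  after r': (1 4 3 8 6)
  after g: (1 3 6 8 2 7 4)

f r' r' g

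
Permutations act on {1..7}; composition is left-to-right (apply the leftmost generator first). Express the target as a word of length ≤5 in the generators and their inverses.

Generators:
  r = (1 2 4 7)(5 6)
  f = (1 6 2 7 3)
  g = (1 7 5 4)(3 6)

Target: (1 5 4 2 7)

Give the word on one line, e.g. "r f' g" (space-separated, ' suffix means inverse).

g g r r

  after g: (1 7 5 4)(3 6)
  after g: (1 5)(4 7)
  after r: (1 6 5 2 4)
  after r: (1 5 4 2 7)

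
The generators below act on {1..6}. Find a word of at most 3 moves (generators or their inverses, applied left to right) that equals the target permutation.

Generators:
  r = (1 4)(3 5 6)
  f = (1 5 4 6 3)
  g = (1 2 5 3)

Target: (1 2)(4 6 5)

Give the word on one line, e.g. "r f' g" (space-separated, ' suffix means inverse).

  after f: (1 5 4 6 3)
  after g': (1 2)(4 6 5)

f g'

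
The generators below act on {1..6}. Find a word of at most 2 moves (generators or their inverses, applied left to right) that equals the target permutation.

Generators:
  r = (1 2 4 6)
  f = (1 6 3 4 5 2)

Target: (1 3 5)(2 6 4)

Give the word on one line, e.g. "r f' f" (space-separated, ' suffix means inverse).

f f

  after f: (1 6 3 4 5 2)
  after f: (1 3 5)(2 6 4)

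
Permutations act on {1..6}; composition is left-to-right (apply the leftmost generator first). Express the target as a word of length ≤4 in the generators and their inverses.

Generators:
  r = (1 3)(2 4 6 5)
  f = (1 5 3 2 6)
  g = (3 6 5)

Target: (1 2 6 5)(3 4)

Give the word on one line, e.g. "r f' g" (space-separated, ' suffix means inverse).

f r g'

  after f: (1 5 3 2 6)
  after r: (1 2 5)(3 4 6)
  after g': (1 2 6 5)(3 4)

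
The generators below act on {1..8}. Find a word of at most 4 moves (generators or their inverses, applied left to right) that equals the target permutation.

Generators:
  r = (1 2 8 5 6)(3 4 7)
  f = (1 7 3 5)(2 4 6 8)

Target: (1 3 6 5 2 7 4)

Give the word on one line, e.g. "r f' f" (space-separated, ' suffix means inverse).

f r

  after f: (1 7 3 5)(2 4 6 8)
  after r: (1 3 6 5 2 7 4)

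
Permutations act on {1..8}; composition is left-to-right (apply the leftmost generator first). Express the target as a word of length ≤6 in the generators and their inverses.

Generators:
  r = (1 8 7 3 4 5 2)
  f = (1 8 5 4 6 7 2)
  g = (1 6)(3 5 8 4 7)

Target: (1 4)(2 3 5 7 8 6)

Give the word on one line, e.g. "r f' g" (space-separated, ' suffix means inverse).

g r r f g'

  after g: (1 6)(3 5 8 4 7)
  after r: (1 6 8 5 7 4 3 2)
  after r: (1 6 7 5 3)(2 8)
  after f: (1 7 4 6 2 5 3 8)
  after g': (1 4)(2 3 5 7 8 6)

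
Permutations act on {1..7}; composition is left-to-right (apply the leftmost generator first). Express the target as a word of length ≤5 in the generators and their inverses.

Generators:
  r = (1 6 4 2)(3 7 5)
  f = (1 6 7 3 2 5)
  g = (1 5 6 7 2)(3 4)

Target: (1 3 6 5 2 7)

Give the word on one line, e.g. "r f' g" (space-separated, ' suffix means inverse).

  after g: (1 5 6 7 2)(3 4)
  after r: (1 3 2 6 5 4 7)
  after g: (1 4 2 7 5 3)
  after f': (1 4 3 5 7 2 6)
  after g: (1 3 6 5 2 7)

g r g f' g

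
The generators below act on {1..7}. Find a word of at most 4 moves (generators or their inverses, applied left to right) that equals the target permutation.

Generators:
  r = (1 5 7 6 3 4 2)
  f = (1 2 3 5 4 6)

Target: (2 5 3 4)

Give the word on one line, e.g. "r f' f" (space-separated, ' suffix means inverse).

r f r r

  after r: (1 5 7 6 3 4 2)
  after f: (1 4 3 6 5 7)
  after r: (1 2)(5 6 7)
  after r: (2 5 3 4)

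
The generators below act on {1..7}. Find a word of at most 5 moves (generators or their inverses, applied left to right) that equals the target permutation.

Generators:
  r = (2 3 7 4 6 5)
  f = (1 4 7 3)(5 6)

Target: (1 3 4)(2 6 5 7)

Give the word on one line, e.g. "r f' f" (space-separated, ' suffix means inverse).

  after f: (1 4 7 3)(5 6)
  after r': (1 7 2 5 4 3)
  after f: (1 3 4)(2 6 5 7)

f r' f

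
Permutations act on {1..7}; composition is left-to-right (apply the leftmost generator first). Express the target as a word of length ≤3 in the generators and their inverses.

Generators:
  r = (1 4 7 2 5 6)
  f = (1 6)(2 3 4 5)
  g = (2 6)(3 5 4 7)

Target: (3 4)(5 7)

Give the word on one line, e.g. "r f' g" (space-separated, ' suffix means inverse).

g' g'

  after g': (2 6)(3 7 4 5)
  after g': (3 4)(5 7)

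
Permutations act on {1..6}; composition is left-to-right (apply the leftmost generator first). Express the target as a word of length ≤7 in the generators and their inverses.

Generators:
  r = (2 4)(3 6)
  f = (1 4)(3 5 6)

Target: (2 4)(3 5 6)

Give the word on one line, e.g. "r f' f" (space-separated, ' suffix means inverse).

f r f' r f'

  after f: (1 4)(3 5 6)
  after r: (1 2 4)(3 5)
  after f': (1 2)(5 6)
  after r: (1 4 2)(3 6 5)
  after f': (2 4)(3 5 6)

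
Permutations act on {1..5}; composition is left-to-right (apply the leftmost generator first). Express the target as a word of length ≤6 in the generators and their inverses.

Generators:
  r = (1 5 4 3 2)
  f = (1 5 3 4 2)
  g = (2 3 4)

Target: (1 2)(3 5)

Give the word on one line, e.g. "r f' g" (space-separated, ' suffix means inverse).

f' f' g' r

  after f': (1 2 4 3 5)
  after f': (1 4 5 2 3)
  after g': (1 3)(4 5)
  after r: (1 2)(3 5)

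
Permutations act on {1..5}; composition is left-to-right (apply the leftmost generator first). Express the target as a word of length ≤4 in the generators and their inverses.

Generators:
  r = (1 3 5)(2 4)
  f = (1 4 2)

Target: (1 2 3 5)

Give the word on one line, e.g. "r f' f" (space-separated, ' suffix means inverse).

  after f: (1 4 2)
  after r: (1 2 3 5)

f r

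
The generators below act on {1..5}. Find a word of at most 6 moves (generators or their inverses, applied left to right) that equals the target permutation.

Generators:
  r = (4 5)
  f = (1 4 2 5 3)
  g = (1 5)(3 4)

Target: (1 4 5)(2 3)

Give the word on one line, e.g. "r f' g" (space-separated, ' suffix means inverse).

g' f r g

  after g': (1 5)(3 4)
  after f: (1 3 2 5 4)
  after r: (1 3 2 4)
  after g: (1 4 5)(2 3)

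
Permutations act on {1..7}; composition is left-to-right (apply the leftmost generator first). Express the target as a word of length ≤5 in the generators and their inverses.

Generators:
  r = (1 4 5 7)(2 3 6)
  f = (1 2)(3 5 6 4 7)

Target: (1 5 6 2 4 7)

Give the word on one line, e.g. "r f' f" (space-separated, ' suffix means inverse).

  after r: (1 4 5 7)(2 3 6)
  after f': (1 6)(2 7)(3 5 4)
  after f': (1 5 6 2 4 7)

r f' f'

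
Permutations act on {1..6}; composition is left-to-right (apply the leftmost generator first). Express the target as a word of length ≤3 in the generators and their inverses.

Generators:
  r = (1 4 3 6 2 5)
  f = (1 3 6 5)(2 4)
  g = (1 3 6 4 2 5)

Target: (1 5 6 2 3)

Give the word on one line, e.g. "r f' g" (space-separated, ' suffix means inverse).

  after r: (1 4 3 6 2 5)
  after f: (1 2)(3 5)(4 6)
  after g: (1 5 6 2 3)

r f g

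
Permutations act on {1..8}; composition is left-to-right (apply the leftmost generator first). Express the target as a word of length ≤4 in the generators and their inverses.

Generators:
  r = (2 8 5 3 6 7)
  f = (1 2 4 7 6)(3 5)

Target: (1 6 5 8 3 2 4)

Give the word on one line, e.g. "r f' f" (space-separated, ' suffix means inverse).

r f r' f

  after r: (2 8 5 3 6 7)
  after f: (1 2 8 3)(4 7)
  after r': (1 7 4 6 3)(5 8)
  after f: (1 6 5 8 3 2 4)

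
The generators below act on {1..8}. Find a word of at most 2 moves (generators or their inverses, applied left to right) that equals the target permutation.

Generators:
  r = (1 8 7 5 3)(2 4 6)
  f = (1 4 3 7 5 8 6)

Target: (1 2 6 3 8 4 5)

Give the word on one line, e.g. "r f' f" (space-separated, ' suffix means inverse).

  after f: (1 4 3 7 5 8 6)
  after r': (1 2 6 3 8 4 5)

f r'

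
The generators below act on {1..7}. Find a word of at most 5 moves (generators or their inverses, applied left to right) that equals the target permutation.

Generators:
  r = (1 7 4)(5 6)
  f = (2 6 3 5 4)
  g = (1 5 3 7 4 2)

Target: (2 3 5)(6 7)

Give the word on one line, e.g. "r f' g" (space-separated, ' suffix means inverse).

  after f': (2 4 5 3 6)
  after r: (1 7 4 6 2)(3 5)
  after g: (1 4 6)(2 5 7)
  after r: (2 6 7)(4 5)
  after f: (2 3 5)(6 7)

f' r g r f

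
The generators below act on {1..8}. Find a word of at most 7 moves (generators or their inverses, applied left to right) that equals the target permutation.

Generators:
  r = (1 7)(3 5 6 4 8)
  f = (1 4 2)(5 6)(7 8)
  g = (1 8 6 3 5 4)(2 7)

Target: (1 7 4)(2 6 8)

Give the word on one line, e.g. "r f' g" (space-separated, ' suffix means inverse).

  after r: (1 7)(3 5 6 4 8)
  after f: (1 8 3 6 2)(4 7)
  after r': (1 4)(2 7 6)(3 5)
  after f: (1 2 8 7 5 3 6)
  after g: (1 7 4)(2 6 8)

r f r' f g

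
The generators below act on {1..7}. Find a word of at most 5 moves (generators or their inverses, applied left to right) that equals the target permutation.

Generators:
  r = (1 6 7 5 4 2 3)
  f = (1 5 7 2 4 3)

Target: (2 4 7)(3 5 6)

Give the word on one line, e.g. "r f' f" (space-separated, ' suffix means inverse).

  after r: (1 6 7 5 4 2 3)
  after f': (1 6 5 2 4 7)
  after f': (1 6)(3 4 5 7)
  after r': (2 4 7)(3 5 6)

r f' f' r'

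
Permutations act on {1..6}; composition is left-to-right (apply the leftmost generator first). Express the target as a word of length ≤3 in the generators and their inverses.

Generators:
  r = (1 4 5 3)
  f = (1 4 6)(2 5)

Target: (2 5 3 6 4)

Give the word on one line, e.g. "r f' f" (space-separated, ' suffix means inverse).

r f'

  after r: (1 4 5 3)
  after f': (2 5 3 6 4)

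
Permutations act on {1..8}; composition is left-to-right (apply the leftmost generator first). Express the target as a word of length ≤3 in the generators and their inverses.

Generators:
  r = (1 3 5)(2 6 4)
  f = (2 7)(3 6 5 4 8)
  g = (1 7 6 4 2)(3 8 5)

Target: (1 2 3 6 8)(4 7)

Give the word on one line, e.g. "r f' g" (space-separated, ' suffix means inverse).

  after r: (1 3 5)(2 6 4)
  after f: (1 6 8 3 4 7 2 5)
  after r': (1 2 3 6 8)(4 7)

r f r'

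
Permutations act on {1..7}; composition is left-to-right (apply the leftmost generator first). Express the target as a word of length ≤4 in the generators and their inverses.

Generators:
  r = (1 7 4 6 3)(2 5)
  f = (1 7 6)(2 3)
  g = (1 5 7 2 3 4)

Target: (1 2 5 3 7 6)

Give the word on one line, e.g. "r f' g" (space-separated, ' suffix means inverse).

  after g: (1 5 7 2 3 4)
  after f': (1 5)(3 4 6 7)
  after r': (1 2 5 3 7 6)

g f' r'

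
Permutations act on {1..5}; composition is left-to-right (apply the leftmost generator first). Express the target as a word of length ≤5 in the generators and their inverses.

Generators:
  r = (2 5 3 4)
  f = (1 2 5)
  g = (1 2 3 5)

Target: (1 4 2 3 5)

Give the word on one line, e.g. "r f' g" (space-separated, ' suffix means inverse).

g' r f r g'

  after g': (1 5 3 2)
  after r: (1 3 5 4 2)
  after f: (1 3)(4 5)
  after r: (1 4 3)(2 5)
  after g': (1 4 2 3 5)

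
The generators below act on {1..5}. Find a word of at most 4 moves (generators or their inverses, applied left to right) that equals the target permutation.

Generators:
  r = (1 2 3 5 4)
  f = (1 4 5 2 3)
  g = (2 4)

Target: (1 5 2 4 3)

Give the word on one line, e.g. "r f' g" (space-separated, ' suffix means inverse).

r' r'

  after r': (1 4 5 3 2)
  after r': (1 5 2 4 3)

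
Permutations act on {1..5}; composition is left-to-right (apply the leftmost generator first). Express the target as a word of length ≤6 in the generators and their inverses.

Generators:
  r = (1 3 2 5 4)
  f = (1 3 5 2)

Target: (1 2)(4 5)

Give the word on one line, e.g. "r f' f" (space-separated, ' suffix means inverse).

  after f': (1 2 5 3)
  after r': (1 3 4 5)
  after r': (2 3 5 4)
  after f': (1 2)(4 5)

f' r' r' f'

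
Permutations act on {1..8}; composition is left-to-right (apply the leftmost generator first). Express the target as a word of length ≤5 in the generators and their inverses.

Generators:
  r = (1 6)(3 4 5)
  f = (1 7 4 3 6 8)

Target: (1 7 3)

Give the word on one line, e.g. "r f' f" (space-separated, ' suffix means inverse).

  after r: (1 6)(3 4 5)
  after f': (1 3 7)(4 5)(6 8)
  after r: (1 4 3 7 6 8)
  after f': (1 7 3)

r f' r f'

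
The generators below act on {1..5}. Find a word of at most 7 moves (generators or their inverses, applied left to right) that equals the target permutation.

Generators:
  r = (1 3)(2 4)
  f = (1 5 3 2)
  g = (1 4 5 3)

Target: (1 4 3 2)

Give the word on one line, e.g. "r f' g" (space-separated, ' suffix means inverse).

r f g r f'

  after r: (1 3)(2 4)
  after f: (1 2 4)(3 5)
  after g: (1 2 5)
  after r: (1 4 2 5 3)
  after f': (1 4 3 2)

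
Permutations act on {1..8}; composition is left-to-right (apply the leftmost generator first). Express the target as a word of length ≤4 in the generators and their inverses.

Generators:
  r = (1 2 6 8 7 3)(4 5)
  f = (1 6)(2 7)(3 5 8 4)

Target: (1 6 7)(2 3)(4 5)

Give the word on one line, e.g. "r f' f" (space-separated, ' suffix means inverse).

  after r: (1 2 6 8 7 3)(4 5)
  after r: (1 6 7)(2 8 3)
  after f': (2 5 3 7 6)(4 8)
  after f': (1 6 7)(2 3)(4 5)

r r f' f'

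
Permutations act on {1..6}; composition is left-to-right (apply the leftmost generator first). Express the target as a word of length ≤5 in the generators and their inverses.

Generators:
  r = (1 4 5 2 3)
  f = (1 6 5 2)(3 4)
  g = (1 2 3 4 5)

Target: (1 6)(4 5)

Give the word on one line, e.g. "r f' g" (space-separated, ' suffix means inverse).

r r f'

  after r: (1 4 5 2 3)
  after r: (1 5 3 4 2)
  after f': (1 6)(4 5)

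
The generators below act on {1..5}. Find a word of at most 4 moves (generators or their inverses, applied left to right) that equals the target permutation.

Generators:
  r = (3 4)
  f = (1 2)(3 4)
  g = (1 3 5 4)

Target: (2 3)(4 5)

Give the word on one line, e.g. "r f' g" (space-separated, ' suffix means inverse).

r f g' f

  after r: (3 4)
  after f: (1 2)
  after g': (1 2 4 5 3)
  after f: (2 3)(4 5)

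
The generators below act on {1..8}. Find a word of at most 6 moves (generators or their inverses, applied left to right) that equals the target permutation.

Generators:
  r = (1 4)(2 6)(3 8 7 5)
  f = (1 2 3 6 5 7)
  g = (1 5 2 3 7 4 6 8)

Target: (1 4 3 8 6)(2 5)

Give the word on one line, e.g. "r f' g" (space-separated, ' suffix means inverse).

g g r' g' f

  after g: (1 5 2 3 7 4 6 8)
  after g: (1 2 7 6)(3 4 8 5)
  after r': (1 6 4 3)(2 8 7)
  after g': (1 4 2 6 7 5)(3 8)
  after f: (1 4 3 8 6)(2 5)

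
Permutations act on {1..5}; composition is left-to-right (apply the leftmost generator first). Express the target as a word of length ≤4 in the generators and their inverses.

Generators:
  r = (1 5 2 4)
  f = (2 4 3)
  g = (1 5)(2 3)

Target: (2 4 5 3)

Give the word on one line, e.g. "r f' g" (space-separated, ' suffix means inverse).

r g'

  after r: (1 5 2 4)
  after g': (2 4 5 3)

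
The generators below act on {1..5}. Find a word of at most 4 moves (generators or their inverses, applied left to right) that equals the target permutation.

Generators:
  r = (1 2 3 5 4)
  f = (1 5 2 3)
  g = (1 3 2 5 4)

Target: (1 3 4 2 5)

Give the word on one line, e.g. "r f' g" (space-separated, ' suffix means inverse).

  after r: (1 2 3 5 4)
  after r: (1 3 4 2 5)

r r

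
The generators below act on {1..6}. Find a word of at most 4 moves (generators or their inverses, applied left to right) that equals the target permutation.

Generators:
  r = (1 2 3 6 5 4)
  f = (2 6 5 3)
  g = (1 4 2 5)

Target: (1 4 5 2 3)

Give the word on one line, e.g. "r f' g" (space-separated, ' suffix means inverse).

f r'

  after f: (2 6 5 3)
  after r': (1 4 5 2 3)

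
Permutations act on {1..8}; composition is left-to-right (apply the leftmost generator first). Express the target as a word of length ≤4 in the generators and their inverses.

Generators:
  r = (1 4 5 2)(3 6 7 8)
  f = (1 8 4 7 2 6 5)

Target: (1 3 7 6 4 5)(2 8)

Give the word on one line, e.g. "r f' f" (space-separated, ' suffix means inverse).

f r f' f'

  after f: (1 8 4 7 2 6 5)
  after r: (1 3 6 2 7)(4 8 5)
  after f': (1 3 2 4)(5 8 6 7)
  after f': (1 3 7 6 4 5)(2 8)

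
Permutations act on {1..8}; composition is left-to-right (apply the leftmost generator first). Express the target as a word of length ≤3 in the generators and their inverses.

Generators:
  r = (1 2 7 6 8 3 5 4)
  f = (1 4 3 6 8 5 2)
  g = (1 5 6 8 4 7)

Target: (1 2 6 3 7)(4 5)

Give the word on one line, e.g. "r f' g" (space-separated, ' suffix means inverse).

  after f': (1 2 5 8 6 3 4)
  after g: (1 2 6 3 7)(4 5)

f' g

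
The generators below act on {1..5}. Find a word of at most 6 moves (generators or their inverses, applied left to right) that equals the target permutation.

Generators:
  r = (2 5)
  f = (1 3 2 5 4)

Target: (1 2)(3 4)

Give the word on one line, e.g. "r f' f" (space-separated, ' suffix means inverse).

  after r: (2 5)
  after f: (1 3 2 4)
  after r': (1 3 5 2 4)
  after f: (1 2)(3 4)

r f r' f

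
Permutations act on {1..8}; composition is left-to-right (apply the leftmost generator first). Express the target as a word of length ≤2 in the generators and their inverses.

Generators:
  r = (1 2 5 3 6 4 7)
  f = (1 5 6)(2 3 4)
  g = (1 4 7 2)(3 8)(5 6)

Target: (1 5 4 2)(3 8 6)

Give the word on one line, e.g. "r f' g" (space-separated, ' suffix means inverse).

g' r

  after g': (1 2 7 4)(3 8)(5 6)
  after r: (1 5 4 2)(3 8 6)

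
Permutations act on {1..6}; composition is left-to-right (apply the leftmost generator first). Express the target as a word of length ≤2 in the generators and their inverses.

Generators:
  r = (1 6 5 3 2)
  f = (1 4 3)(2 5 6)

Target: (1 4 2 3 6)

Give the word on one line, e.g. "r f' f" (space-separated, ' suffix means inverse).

  after f: (1 4 3)(2 5 6)
  after r: (1 4 2 3 6)

f r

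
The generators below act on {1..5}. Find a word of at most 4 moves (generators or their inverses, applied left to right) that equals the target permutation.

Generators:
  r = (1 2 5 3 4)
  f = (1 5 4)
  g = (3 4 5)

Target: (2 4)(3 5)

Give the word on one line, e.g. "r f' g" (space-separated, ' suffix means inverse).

  after r: (1 2 5 3 4)
  after f: (1 2 4 5 3)
  after r': (2 3 4)
  after g: (2 4)(3 5)

r f r' g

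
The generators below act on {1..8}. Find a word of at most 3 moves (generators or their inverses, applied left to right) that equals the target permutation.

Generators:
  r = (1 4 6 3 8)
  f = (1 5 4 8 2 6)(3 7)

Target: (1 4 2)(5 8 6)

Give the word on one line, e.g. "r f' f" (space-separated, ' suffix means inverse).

  after f: (1 5 4 8 2 6)(3 7)
  after f: (1 4 2)(5 8 6)

f f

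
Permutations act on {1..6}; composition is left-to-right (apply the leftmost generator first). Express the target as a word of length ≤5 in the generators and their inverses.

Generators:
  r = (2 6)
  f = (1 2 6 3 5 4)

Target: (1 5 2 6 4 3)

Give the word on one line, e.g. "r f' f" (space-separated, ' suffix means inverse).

r f' r f' r

  after r: (2 6)
  after f': (1 4 5 3 6)
  after r: (1 4 5 3 2 6)
  after f': (1 5 6 4 3)
  after r: (1 5 2 6 4 3)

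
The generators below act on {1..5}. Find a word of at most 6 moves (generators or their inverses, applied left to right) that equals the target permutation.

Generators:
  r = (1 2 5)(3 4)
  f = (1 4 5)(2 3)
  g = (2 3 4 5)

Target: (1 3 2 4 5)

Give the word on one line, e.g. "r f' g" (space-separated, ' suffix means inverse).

  after f: (1 4 5)(2 3)
  after r: (1 3 5 2 4)
  after r: (1 4 2 3)
  after r: (1 3 2 4 5)

f r r r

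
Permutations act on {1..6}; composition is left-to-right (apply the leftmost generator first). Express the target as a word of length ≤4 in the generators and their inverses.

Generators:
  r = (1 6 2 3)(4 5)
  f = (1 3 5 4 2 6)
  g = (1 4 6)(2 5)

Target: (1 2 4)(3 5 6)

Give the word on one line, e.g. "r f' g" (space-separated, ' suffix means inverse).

g f

  after g: (1 4 6)(2 5)
  after f: (1 2 4)(3 5 6)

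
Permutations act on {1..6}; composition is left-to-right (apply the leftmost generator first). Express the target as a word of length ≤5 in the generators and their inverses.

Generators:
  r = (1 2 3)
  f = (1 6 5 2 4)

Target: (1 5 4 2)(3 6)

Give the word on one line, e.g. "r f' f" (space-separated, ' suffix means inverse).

  after f': (1 4 2 5 6)
  after r': (1 4)(2 5 6 3)
  after f': (1 2 6 3 5)
  after f': (1 5 4 2)(3 6)

f' r' f' f'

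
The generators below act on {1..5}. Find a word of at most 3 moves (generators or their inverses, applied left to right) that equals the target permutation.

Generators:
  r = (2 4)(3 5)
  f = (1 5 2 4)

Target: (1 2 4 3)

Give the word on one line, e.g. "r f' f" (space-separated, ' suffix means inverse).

  after r': (2 4)(3 5)
  after f': (1 4 5 3)
  after r: (1 2 4 3)

r' f' r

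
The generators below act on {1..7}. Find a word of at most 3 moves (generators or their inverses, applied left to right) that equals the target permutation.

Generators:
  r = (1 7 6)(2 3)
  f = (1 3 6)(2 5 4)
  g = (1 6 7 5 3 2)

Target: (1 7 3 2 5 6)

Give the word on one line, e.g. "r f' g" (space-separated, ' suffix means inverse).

  after r': (1 6 7)(2 3)
  after g': (2 5 7)
  after r: (1 7 3 2 5 6)

r' g' r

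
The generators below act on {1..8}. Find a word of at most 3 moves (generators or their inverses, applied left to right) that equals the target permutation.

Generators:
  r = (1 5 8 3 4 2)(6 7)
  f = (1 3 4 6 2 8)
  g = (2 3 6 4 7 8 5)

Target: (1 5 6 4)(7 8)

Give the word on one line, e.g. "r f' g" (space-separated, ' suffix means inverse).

r r g

  after r: (1 5 8 3 4 2)(6 7)
  after r: (1 8 4)(2 5 3)
  after g: (1 5 6 4)(7 8)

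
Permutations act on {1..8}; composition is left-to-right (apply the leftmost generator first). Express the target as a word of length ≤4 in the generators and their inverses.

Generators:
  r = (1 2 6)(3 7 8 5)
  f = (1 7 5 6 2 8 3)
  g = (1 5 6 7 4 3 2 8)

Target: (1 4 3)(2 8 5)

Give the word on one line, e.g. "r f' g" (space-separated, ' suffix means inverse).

  after f': (1 3 8 2 6 5 7)
  after g': (1 4 7 8 3 2 5 6)
  after r': (1 4 3)(2 8 5)

f' g' r'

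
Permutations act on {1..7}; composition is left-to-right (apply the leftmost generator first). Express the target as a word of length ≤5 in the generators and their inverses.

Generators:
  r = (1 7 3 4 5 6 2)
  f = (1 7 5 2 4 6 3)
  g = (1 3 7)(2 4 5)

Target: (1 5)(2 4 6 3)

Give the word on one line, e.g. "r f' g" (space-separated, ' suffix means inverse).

  after g: (1 3 7)(2 4 5)
  after f: (2 6 3 5 4)
  after r': (1 2 5 3 4 6 7)
  after g: (1 4 6)(3 5 7)
  after g: (1 5)(2 4 6 3)

g f r' g g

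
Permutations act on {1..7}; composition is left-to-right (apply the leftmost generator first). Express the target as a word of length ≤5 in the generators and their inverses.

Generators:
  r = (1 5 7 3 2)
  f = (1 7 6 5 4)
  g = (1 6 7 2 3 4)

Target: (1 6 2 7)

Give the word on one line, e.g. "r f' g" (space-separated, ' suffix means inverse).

g' r' f' f'

  after g': (1 4 3 2 7 6)
  after r': (1 4 7 6 2 5)
  after f': (1 5 4)(2 6)
  after f': (1 6 2 7)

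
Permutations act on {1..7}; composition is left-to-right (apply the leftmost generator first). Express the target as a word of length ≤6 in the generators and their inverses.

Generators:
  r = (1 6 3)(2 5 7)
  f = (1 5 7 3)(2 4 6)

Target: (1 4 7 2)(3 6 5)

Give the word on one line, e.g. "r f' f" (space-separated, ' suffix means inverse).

f' r f r' f

  after f': (1 3 7 5)(2 6 4)
  after r: (2 3)(4 5 6)
  after f: (1 5 2)(3 4 7)
  after r': (1 2 3 4 5 7 6)
  after f: (1 4 7 2)(3 6 5)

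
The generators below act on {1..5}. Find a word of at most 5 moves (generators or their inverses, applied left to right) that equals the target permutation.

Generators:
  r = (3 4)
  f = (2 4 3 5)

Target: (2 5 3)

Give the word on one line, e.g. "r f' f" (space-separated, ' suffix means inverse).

r f' r' r'

  after r: (3 4)
  after f': (2 5 3)
  after r': (2 5 4 3)
  after r': (2 5 3)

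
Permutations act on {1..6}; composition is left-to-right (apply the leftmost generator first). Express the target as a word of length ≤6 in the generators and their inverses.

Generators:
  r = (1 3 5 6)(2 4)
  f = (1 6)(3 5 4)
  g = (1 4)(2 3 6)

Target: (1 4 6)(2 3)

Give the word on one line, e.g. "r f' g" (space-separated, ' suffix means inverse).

  after f: (1 6)(3 5 4)
  after g: (1 2 3 5)(4 6)
  after f: (1 2 5 6 3 4)
  after r': (1 4 6)(2 3)

f g f r'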